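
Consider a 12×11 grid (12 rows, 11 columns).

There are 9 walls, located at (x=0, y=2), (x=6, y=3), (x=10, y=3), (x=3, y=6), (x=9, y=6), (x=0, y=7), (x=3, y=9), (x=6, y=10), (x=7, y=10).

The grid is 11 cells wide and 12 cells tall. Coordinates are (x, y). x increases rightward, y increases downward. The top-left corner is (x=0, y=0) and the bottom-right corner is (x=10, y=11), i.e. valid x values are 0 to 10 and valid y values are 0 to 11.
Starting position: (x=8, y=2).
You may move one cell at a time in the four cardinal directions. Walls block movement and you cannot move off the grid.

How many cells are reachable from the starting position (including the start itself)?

Answer: Reachable cells: 123

Derivation:
BFS flood-fill from (x=8, y=2):
  Distance 0: (x=8, y=2)
  Distance 1: (x=8, y=1), (x=7, y=2), (x=9, y=2), (x=8, y=3)
  Distance 2: (x=8, y=0), (x=7, y=1), (x=9, y=1), (x=6, y=2), (x=10, y=2), (x=7, y=3), (x=9, y=3), (x=8, y=4)
  Distance 3: (x=7, y=0), (x=9, y=0), (x=6, y=1), (x=10, y=1), (x=5, y=2), (x=7, y=4), (x=9, y=4), (x=8, y=5)
  Distance 4: (x=6, y=0), (x=10, y=0), (x=5, y=1), (x=4, y=2), (x=5, y=3), (x=6, y=4), (x=10, y=4), (x=7, y=5), (x=9, y=5), (x=8, y=6)
  Distance 5: (x=5, y=0), (x=4, y=1), (x=3, y=2), (x=4, y=3), (x=5, y=4), (x=6, y=5), (x=10, y=5), (x=7, y=6), (x=8, y=7)
  Distance 6: (x=4, y=0), (x=3, y=1), (x=2, y=2), (x=3, y=3), (x=4, y=4), (x=5, y=5), (x=6, y=6), (x=10, y=6), (x=7, y=7), (x=9, y=7), (x=8, y=8)
  Distance 7: (x=3, y=0), (x=2, y=1), (x=1, y=2), (x=2, y=3), (x=3, y=4), (x=4, y=5), (x=5, y=6), (x=6, y=7), (x=10, y=7), (x=7, y=8), (x=9, y=8), (x=8, y=9)
  Distance 8: (x=2, y=0), (x=1, y=1), (x=1, y=3), (x=2, y=4), (x=3, y=5), (x=4, y=6), (x=5, y=7), (x=6, y=8), (x=10, y=8), (x=7, y=9), (x=9, y=9), (x=8, y=10)
  Distance 9: (x=1, y=0), (x=0, y=1), (x=0, y=3), (x=1, y=4), (x=2, y=5), (x=4, y=7), (x=5, y=8), (x=6, y=9), (x=10, y=9), (x=9, y=10), (x=8, y=11)
  Distance 10: (x=0, y=0), (x=0, y=4), (x=1, y=5), (x=2, y=6), (x=3, y=7), (x=4, y=8), (x=5, y=9), (x=10, y=10), (x=7, y=11), (x=9, y=11)
  Distance 11: (x=0, y=5), (x=1, y=6), (x=2, y=7), (x=3, y=8), (x=4, y=9), (x=5, y=10), (x=6, y=11), (x=10, y=11)
  Distance 12: (x=0, y=6), (x=1, y=7), (x=2, y=8), (x=4, y=10), (x=5, y=11)
  Distance 13: (x=1, y=8), (x=2, y=9), (x=3, y=10), (x=4, y=11)
  Distance 14: (x=0, y=8), (x=1, y=9), (x=2, y=10), (x=3, y=11)
  Distance 15: (x=0, y=9), (x=1, y=10), (x=2, y=11)
  Distance 16: (x=0, y=10), (x=1, y=11)
  Distance 17: (x=0, y=11)
Total reachable: 123 (grid has 123 open cells total)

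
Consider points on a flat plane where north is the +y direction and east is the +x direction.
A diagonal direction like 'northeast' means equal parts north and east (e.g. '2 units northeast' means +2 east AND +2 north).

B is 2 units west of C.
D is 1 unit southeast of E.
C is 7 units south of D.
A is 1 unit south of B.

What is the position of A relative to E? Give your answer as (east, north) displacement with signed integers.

Place E at the origin (east=0, north=0).
  D is 1 unit southeast of E: delta (east=+1, north=-1); D at (east=1, north=-1).
  C is 7 units south of D: delta (east=+0, north=-7); C at (east=1, north=-8).
  B is 2 units west of C: delta (east=-2, north=+0); B at (east=-1, north=-8).
  A is 1 unit south of B: delta (east=+0, north=-1); A at (east=-1, north=-9).
Therefore A relative to E: (east=-1, north=-9).

Answer: A is at (east=-1, north=-9) relative to E.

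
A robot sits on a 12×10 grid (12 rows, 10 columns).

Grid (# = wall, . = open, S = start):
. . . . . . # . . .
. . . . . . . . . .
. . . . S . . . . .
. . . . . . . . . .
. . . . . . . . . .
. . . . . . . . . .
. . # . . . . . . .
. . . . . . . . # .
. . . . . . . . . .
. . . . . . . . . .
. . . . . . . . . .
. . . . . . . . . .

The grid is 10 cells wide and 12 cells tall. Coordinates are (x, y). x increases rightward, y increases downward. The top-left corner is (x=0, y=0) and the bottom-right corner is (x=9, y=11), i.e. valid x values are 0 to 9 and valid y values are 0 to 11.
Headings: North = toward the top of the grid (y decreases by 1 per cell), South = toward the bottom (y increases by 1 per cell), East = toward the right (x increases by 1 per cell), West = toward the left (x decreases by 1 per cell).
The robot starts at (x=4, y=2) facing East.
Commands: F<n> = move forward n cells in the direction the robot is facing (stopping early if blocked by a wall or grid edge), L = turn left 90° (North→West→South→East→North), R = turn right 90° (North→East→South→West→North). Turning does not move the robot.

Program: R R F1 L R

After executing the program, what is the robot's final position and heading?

Answer: Final position: (x=3, y=2), facing West

Derivation:
Start: (x=4, y=2), facing East
  R: turn right, now facing South
  R: turn right, now facing West
  F1: move forward 1, now at (x=3, y=2)
  L: turn left, now facing South
  R: turn right, now facing West
Final: (x=3, y=2), facing West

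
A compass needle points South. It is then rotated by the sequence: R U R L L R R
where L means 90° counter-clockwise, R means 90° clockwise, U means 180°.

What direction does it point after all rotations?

Answer: Final heading: South

Derivation:
Start: South
  R (right (90° clockwise)) -> West
  U (U-turn (180°)) -> East
  R (right (90° clockwise)) -> South
  L (left (90° counter-clockwise)) -> East
  L (left (90° counter-clockwise)) -> North
  R (right (90° clockwise)) -> East
  R (right (90° clockwise)) -> South
Final: South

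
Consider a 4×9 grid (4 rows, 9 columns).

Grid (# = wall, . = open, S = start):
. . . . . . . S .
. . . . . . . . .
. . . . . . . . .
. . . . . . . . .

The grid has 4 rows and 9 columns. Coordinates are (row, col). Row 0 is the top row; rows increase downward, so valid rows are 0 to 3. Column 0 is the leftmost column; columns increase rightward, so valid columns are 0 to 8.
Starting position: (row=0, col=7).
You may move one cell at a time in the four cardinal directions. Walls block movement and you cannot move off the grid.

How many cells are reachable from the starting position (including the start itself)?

BFS flood-fill from (row=0, col=7):
  Distance 0: (row=0, col=7)
  Distance 1: (row=0, col=6), (row=0, col=8), (row=1, col=7)
  Distance 2: (row=0, col=5), (row=1, col=6), (row=1, col=8), (row=2, col=7)
  Distance 3: (row=0, col=4), (row=1, col=5), (row=2, col=6), (row=2, col=8), (row=3, col=7)
  Distance 4: (row=0, col=3), (row=1, col=4), (row=2, col=5), (row=3, col=6), (row=3, col=8)
  Distance 5: (row=0, col=2), (row=1, col=3), (row=2, col=4), (row=3, col=5)
  Distance 6: (row=0, col=1), (row=1, col=2), (row=2, col=3), (row=3, col=4)
  Distance 7: (row=0, col=0), (row=1, col=1), (row=2, col=2), (row=3, col=3)
  Distance 8: (row=1, col=0), (row=2, col=1), (row=3, col=2)
  Distance 9: (row=2, col=0), (row=3, col=1)
  Distance 10: (row=3, col=0)
Total reachable: 36 (grid has 36 open cells total)

Answer: Reachable cells: 36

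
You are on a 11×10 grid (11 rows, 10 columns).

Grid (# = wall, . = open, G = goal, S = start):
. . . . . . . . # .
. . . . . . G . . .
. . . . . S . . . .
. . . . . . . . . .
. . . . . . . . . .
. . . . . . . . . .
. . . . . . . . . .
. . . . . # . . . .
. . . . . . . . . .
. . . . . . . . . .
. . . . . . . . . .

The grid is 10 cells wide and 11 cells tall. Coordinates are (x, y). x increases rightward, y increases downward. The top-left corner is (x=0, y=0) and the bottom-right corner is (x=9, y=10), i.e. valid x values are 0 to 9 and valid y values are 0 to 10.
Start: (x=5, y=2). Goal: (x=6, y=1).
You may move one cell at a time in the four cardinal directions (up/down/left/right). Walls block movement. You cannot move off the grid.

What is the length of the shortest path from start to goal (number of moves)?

Answer: Shortest path length: 2

Derivation:
BFS from (x=5, y=2) until reaching (x=6, y=1):
  Distance 0: (x=5, y=2)
  Distance 1: (x=5, y=1), (x=4, y=2), (x=6, y=2), (x=5, y=3)
  Distance 2: (x=5, y=0), (x=4, y=1), (x=6, y=1), (x=3, y=2), (x=7, y=2), (x=4, y=3), (x=6, y=3), (x=5, y=4)  <- goal reached here
One shortest path (2 moves): (x=5, y=2) -> (x=6, y=2) -> (x=6, y=1)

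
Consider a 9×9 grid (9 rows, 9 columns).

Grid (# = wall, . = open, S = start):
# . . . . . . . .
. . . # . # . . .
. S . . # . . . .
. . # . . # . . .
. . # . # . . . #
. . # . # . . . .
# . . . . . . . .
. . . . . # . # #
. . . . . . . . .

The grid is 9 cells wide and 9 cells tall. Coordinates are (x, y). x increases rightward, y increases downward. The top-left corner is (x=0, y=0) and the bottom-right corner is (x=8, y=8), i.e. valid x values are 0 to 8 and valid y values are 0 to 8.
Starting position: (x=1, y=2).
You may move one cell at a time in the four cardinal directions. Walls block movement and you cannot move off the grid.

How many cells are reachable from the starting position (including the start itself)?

BFS flood-fill from (x=1, y=2):
  Distance 0: (x=1, y=2)
  Distance 1: (x=1, y=1), (x=0, y=2), (x=2, y=2), (x=1, y=3)
  Distance 2: (x=1, y=0), (x=0, y=1), (x=2, y=1), (x=3, y=2), (x=0, y=3), (x=1, y=4)
  Distance 3: (x=2, y=0), (x=3, y=3), (x=0, y=4), (x=1, y=5)
  Distance 4: (x=3, y=0), (x=4, y=3), (x=3, y=4), (x=0, y=5), (x=1, y=6)
  Distance 5: (x=4, y=0), (x=3, y=5), (x=2, y=6), (x=1, y=7)
  Distance 6: (x=5, y=0), (x=4, y=1), (x=3, y=6), (x=0, y=7), (x=2, y=7), (x=1, y=8)
  Distance 7: (x=6, y=0), (x=4, y=6), (x=3, y=7), (x=0, y=8), (x=2, y=8)
  Distance 8: (x=7, y=0), (x=6, y=1), (x=5, y=6), (x=4, y=7), (x=3, y=8)
  Distance 9: (x=8, y=0), (x=7, y=1), (x=6, y=2), (x=5, y=5), (x=6, y=6), (x=4, y=8)
  Distance 10: (x=8, y=1), (x=5, y=2), (x=7, y=2), (x=6, y=3), (x=5, y=4), (x=6, y=5), (x=7, y=6), (x=6, y=7), (x=5, y=8)
  Distance 11: (x=8, y=2), (x=7, y=3), (x=6, y=4), (x=7, y=5), (x=8, y=6), (x=6, y=8)
  Distance 12: (x=8, y=3), (x=7, y=4), (x=8, y=5), (x=7, y=8)
  Distance 13: (x=8, y=8)
Total reachable: 66 (grid has 66 open cells total)

Answer: Reachable cells: 66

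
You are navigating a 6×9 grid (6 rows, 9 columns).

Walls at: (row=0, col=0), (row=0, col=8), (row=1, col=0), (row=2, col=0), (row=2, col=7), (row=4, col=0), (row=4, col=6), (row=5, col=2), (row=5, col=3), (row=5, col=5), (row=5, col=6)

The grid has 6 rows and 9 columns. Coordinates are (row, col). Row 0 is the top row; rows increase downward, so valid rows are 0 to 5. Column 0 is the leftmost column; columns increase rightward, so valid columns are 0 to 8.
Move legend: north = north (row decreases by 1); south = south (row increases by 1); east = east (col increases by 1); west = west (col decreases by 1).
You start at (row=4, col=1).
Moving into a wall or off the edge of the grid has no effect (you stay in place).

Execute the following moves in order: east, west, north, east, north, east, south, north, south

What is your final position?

Start: (row=4, col=1)
  east (east): (row=4, col=1) -> (row=4, col=2)
  west (west): (row=4, col=2) -> (row=4, col=1)
  north (north): (row=4, col=1) -> (row=3, col=1)
  east (east): (row=3, col=1) -> (row=3, col=2)
  north (north): (row=3, col=2) -> (row=2, col=2)
  east (east): (row=2, col=2) -> (row=2, col=3)
  south (south): (row=2, col=3) -> (row=3, col=3)
  north (north): (row=3, col=3) -> (row=2, col=3)
  south (south): (row=2, col=3) -> (row=3, col=3)
Final: (row=3, col=3)

Answer: Final position: (row=3, col=3)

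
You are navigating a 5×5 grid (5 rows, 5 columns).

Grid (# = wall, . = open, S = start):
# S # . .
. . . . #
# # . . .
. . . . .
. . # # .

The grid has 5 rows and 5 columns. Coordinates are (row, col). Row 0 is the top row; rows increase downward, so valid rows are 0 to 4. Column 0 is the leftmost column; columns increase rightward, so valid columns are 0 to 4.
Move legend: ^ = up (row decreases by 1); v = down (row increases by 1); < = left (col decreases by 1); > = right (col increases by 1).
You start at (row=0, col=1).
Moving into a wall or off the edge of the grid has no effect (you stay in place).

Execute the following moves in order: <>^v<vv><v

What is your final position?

Start: (row=0, col=1)
  < (left): blocked, stay at (row=0, col=1)
  > (right): blocked, stay at (row=0, col=1)
  ^ (up): blocked, stay at (row=0, col=1)
  v (down): (row=0, col=1) -> (row=1, col=1)
  < (left): (row=1, col=1) -> (row=1, col=0)
  v (down): blocked, stay at (row=1, col=0)
  v (down): blocked, stay at (row=1, col=0)
  > (right): (row=1, col=0) -> (row=1, col=1)
  < (left): (row=1, col=1) -> (row=1, col=0)
  v (down): blocked, stay at (row=1, col=0)
Final: (row=1, col=0)

Answer: Final position: (row=1, col=0)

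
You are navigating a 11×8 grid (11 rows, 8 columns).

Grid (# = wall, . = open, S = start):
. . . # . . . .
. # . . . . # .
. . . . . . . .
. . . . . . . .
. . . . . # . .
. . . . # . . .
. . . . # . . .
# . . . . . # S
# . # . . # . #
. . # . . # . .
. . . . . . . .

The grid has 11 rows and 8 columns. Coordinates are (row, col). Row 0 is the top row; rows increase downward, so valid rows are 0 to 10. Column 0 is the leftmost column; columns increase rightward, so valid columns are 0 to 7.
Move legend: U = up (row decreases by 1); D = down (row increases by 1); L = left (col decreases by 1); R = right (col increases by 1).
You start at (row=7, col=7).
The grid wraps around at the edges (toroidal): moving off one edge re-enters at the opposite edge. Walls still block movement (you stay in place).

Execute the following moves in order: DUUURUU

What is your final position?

Answer: Final position: (row=2, col=0)

Derivation:
Start: (row=7, col=7)
  D (down): blocked, stay at (row=7, col=7)
  U (up): (row=7, col=7) -> (row=6, col=7)
  U (up): (row=6, col=7) -> (row=5, col=7)
  U (up): (row=5, col=7) -> (row=4, col=7)
  R (right): (row=4, col=7) -> (row=4, col=0)
  U (up): (row=4, col=0) -> (row=3, col=0)
  U (up): (row=3, col=0) -> (row=2, col=0)
Final: (row=2, col=0)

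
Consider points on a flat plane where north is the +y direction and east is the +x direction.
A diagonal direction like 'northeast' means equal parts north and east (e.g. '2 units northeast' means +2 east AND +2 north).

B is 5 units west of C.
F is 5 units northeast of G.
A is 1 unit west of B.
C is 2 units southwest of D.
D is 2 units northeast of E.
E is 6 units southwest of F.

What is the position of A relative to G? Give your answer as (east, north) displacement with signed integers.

Place G at the origin (east=0, north=0).
  F is 5 units northeast of G: delta (east=+5, north=+5); F at (east=5, north=5).
  E is 6 units southwest of F: delta (east=-6, north=-6); E at (east=-1, north=-1).
  D is 2 units northeast of E: delta (east=+2, north=+2); D at (east=1, north=1).
  C is 2 units southwest of D: delta (east=-2, north=-2); C at (east=-1, north=-1).
  B is 5 units west of C: delta (east=-5, north=+0); B at (east=-6, north=-1).
  A is 1 unit west of B: delta (east=-1, north=+0); A at (east=-7, north=-1).
Therefore A relative to G: (east=-7, north=-1).

Answer: A is at (east=-7, north=-1) relative to G.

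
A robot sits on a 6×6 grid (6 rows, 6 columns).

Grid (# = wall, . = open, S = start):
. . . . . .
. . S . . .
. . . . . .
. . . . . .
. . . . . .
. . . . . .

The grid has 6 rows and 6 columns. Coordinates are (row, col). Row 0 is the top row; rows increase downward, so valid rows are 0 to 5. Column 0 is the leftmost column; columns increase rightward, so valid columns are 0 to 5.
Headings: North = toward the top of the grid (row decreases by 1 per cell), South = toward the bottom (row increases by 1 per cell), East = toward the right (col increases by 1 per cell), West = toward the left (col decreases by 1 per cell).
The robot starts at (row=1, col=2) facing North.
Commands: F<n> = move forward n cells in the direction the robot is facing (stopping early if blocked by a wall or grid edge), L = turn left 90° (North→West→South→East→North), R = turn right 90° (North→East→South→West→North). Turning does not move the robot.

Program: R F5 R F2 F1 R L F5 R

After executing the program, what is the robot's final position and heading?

Answer: Final position: (row=5, col=5), facing West

Derivation:
Start: (row=1, col=2), facing North
  R: turn right, now facing East
  F5: move forward 3/5 (blocked), now at (row=1, col=5)
  R: turn right, now facing South
  F2: move forward 2, now at (row=3, col=5)
  F1: move forward 1, now at (row=4, col=5)
  R: turn right, now facing West
  L: turn left, now facing South
  F5: move forward 1/5 (blocked), now at (row=5, col=5)
  R: turn right, now facing West
Final: (row=5, col=5), facing West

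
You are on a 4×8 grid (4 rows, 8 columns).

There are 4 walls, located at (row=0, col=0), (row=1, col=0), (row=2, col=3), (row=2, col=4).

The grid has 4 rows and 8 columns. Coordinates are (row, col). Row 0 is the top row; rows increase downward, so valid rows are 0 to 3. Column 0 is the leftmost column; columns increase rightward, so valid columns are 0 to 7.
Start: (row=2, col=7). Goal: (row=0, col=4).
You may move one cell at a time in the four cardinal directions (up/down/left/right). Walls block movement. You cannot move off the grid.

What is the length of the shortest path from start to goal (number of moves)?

BFS from (row=2, col=7) until reaching (row=0, col=4):
  Distance 0: (row=2, col=7)
  Distance 1: (row=1, col=7), (row=2, col=6), (row=3, col=7)
  Distance 2: (row=0, col=7), (row=1, col=6), (row=2, col=5), (row=3, col=6)
  Distance 3: (row=0, col=6), (row=1, col=5), (row=3, col=5)
  Distance 4: (row=0, col=5), (row=1, col=4), (row=3, col=4)
  Distance 5: (row=0, col=4), (row=1, col=3), (row=3, col=3)  <- goal reached here
One shortest path (5 moves): (row=2, col=7) -> (row=2, col=6) -> (row=2, col=5) -> (row=1, col=5) -> (row=1, col=4) -> (row=0, col=4)

Answer: Shortest path length: 5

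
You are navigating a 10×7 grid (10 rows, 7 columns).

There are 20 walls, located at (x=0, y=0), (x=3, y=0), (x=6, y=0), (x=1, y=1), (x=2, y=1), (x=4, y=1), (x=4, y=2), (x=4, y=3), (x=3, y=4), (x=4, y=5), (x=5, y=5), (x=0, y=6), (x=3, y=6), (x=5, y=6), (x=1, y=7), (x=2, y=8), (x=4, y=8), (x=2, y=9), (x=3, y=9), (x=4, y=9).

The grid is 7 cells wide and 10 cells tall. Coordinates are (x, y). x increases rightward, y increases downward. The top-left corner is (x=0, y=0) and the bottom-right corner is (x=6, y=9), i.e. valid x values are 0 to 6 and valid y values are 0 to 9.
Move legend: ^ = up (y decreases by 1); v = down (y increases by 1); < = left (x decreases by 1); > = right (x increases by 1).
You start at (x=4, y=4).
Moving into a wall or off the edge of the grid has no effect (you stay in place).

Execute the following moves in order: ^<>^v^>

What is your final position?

Answer: Final position: (x=6, y=3)

Derivation:
Start: (x=4, y=4)
  ^ (up): blocked, stay at (x=4, y=4)
  < (left): blocked, stay at (x=4, y=4)
  > (right): (x=4, y=4) -> (x=5, y=4)
  ^ (up): (x=5, y=4) -> (x=5, y=3)
  v (down): (x=5, y=3) -> (x=5, y=4)
  ^ (up): (x=5, y=4) -> (x=5, y=3)
  > (right): (x=5, y=3) -> (x=6, y=3)
Final: (x=6, y=3)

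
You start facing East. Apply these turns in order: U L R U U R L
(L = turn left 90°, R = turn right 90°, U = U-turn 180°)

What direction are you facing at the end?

Answer: Final heading: West

Derivation:
Start: East
  U (U-turn (180°)) -> West
  L (left (90° counter-clockwise)) -> South
  R (right (90° clockwise)) -> West
  U (U-turn (180°)) -> East
  U (U-turn (180°)) -> West
  R (right (90° clockwise)) -> North
  L (left (90° counter-clockwise)) -> West
Final: West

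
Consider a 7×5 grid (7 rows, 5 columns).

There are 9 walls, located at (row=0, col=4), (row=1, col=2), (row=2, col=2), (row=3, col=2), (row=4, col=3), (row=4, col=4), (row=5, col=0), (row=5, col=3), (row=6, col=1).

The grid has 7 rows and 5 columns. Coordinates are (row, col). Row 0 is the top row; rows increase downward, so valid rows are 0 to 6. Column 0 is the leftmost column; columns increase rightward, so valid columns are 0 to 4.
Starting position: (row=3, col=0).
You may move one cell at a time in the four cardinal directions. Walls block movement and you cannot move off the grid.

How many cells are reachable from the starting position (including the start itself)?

Answer: Reachable cells: 25

Derivation:
BFS flood-fill from (row=3, col=0):
  Distance 0: (row=3, col=0)
  Distance 1: (row=2, col=0), (row=3, col=1), (row=4, col=0)
  Distance 2: (row=1, col=0), (row=2, col=1), (row=4, col=1)
  Distance 3: (row=0, col=0), (row=1, col=1), (row=4, col=2), (row=5, col=1)
  Distance 4: (row=0, col=1), (row=5, col=2)
  Distance 5: (row=0, col=2), (row=6, col=2)
  Distance 6: (row=0, col=3), (row=6, col=3)
  Distance 7: (row=1, col=3), (row=6, col=4)
  Distance 8: (row=1, col=4), (row=2, col=3), (row=5, col=4)
  Distance 9: (row=2, col=4), (row=3, col=3)
  Distance 10: (row=3, col=4)
Total reachable: 25 (grid has 26 open cells total)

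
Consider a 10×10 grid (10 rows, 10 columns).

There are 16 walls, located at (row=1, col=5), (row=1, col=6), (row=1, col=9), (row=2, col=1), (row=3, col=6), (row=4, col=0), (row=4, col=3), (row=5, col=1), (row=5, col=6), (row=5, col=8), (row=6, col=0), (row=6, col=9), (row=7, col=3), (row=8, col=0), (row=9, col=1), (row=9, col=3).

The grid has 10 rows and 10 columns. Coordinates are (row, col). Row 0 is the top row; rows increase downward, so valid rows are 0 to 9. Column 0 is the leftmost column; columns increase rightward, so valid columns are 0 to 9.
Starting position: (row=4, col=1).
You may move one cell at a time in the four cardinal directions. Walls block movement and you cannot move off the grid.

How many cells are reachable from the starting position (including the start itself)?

BFS flood-fill from (row=4, col=1):
  Distance 0: (row=4, col=1)
  Distance 1: (row=3, col=1), (row=4, col=2)
  Distance 2: (row=3, col=0), (row=3, col=2), (row=5, col=2)
  Distance 3: (row=2, col=0), (row=2, col=2), (row=3, col=3), (row=5, col=3), (row=6, col=2)
  Distance 4: (row=1, col=0), (row=1, col=2), (row=2, col=3), (row=3, col=4), (row=5, col=4), (row=6, col=1), (row=6, col=3), (row=7, col=2)
  Distance 5: (row=0, col=0), (row=0, col=2), (row=1, col=1), (row=1, col=3), (row=2, col=4), (row=3, col=5), (row=4, col=4), (row=5, col=5), (row=6, col=4), (row=7, col=1), (row=8, col=2)
  Distance 6: (row=0, col=1), (row=0, col=3), (row=1, col=4), (row=2, col=5), (row=4, col=5), (row=6, col=5), (row=7, col=0), (row=7, col=4), (row=8, col=1), (row=8, col=3), (row=9, col=2)
  Distance 7: (row=0, col=4), (row=2, col=6), (row=4, col=6), (row=6, col=6), (row=7, col=5), (row=8, col=4)
  Distance 8: (row=0, col=5), (row=2, col=7), (row=4, col=7), (row=6, col=7), (row=7, col=6), (row=8, col=5), (row=9, col=4)
  Distance 9: (row=0, col=6), (row=1, col=7), (row=2, col=8), (row=3, col=7), (row=4, col=8), (row=5, col=7), (row=6, col=8), (row=7, col=7), (row=8, col=6), (row=9, col=5)
  Distance 10: (row=0, col=7), (row=1, col=8), (row=2, col=9), (row=3, col=8), (row=4, col=9), (row=7, col=8), (row=8, col=7), (row=9, col=6)
  Distance 11: (row=0, col=8), (row=3, col=9), (row=5, col=9), (row=7, col=9), (row=8, col=8), (row=9, col=7)
  Distance 12: (row=0, col=9), (row=8, col=9), (row=9, col=8)
  Distance 13: (row=9, col=9)
Total reachable: 82 (grid has 84 open cells total)

Answer: Reachable cells: 82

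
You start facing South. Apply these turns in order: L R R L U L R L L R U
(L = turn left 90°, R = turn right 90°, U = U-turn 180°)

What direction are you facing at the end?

Start: South
  L (left (90° counter-clockwise)) -> East
  R (right (90° clockwise)) -> South
  R (right (90° clockwise)) -> West
  L (left (90° counter-clockwise)) -> South
  U (U-turn (180°)) -> North
  L (left (90° counter-clockwise)) -> West
  R (right (90° clockwise)) -> North
  L (left (90° counter-clockwise)) -> West
  L (left (90° counter-clockwise)) -> South
  R (right (90° clockwise)) -> West
  U (U-turn (180°)) -> East
Final: East

Answer: Final heading: East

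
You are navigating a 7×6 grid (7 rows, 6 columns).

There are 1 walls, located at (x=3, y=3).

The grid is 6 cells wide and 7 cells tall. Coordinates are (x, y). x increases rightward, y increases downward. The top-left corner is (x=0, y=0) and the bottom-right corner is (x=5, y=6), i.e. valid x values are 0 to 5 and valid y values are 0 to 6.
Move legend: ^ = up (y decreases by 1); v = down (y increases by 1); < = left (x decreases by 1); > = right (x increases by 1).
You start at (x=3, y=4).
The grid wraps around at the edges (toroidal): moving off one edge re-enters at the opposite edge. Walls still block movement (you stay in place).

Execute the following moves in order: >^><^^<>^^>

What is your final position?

Answer: Final position: (x=5, y=6)

Derivation:
Start: (x=3, y=4)
  > (right): (x=3, y=4) -> (x=4, y=4)
  ^ (up): (x=4, y=4) -> (x=4, y=3)
  > (right): (x=4, y=3) -> (x=5, y=3)
  < (left): (x=5, y=3) -> (x=4, y=3)
  ^ (up): (x=4, y=3) -> (x=4, y=2)
  ^ (up): (x=4, y=2) -> (x=4, y=1)
  < (left): (x=4, y=1) -> (x=3, y=1)
  > (right): (x=3, y=1) -> (x=4, y=1)
  ^ (up): (x=4, y=1) -> (x=4, y=0)
  ^ (up): (x=4, y=0) -> (x=4, y=6)
  > (right): (x=4, y=6) -> (x=5, y=6)
Final: (x=5, y=6)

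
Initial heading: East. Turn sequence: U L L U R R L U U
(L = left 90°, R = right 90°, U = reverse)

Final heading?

Answer: Final heading: North

Derivation:
Start: East
  U (U-turn (180°)) -> West
  L (left (90° counter-clockwise)) -> South
  L (left (90° counter-clockwise)) -> East
  U (U-turn (180°)) -> West
  R (right (90° clockwise)) -> North
  R (right (90° clockwise)) -> East
  L (left (90° counter-clockwise)) -> North
  U (U-turn (180°)) -> South
  U (U-turn (180°)) -> North
Final: North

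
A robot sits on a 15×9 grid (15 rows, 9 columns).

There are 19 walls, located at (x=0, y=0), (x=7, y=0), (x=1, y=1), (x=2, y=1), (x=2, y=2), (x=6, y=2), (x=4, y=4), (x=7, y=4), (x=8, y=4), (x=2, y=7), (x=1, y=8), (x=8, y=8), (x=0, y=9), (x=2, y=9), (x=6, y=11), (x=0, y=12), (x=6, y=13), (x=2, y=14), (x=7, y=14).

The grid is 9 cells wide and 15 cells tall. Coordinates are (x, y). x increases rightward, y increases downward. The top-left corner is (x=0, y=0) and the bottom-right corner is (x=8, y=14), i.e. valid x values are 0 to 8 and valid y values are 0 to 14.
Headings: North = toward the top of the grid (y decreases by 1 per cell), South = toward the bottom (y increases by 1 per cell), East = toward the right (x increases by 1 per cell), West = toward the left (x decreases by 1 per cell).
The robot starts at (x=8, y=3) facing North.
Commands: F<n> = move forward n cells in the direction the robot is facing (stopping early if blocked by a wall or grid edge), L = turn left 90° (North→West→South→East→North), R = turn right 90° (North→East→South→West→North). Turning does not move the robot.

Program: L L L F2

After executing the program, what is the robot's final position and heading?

Answer: Final position: (x=8, y=3), facing East

Derivation:
Start: (x=8, y=3), facing North
  L: turn left, now facing West
  L: turn left, now facing South
  L: turn left, now facing East
  F2: move forward 0/2 (blocked), now at (x=8, y=3)
Final: (x=8, y=3), facing East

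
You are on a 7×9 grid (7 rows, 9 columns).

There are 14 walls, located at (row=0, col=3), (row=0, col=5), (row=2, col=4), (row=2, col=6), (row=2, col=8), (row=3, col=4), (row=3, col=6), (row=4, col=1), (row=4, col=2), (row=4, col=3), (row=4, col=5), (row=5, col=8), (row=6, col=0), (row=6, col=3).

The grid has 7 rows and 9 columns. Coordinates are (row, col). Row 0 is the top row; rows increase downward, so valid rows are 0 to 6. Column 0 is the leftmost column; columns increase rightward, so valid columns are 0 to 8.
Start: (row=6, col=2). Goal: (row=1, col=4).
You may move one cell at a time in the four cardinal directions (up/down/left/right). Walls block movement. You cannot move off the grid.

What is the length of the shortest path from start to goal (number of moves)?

BFS from (row=6, col=2) until reaching (row=1, col=4):
  Distance 0: (row=6, col=2)
  Distance 1: (row=5, col=2), (row=6, col=1)
  Distance 2: (row=5, col=1), (row=5, col=3)
  Distance 3: (row=5, col=0), (row=5, col=4)
  Distance 4: (row=4, col=0), (row=4, col=4), (row=5, col=5), (row=6, col=4)
  Distance 5: (row=3, col=0), (row=5, col=6), (row=6, col=5)
  Distance 6: (row=2, col=0), (row=3, col=1), (row=4, col=6), (row=5, col=7), (row=6, col=6)
  Distance 7: (row=1, col=0), (row=2, col=1), (row=3, col=2), (row=4, col=7), (row=6, col=7)
  Distance 8: (row=0, col=0), (row=1, col=1), (row=2, col=2), (row=3, col=3), (row=3, col=7), (row=4, col=8), (row=6, col=8)
  Distance 9: (row=0, col=1), (row=1, col=2), (row=2, col=3), (row=2, col=7), (row=3, col=8)
  Distance 10: (row=0, col=2), (row=1, col=3), (row=1, col=7)
  Distance 11: (row=0, col=7), (row=1, col=4), (row=1, col=6), (row=1, col=8)  <- goal reached here
One shortest path (11 moves): (row=6, col=2) -> (row=6, col=1) -> (row=5, col=1) -> (row=5, col=0) -> (row=4, col=0) -> (row=3, col=0) -> (row=3, col=1) -> (row=3, col=2) -> (row=3, col=3) -> (row=2, col=3) -> (row=1, col=3) -> (row=1, col=4)

Answer: Shortest path length: 11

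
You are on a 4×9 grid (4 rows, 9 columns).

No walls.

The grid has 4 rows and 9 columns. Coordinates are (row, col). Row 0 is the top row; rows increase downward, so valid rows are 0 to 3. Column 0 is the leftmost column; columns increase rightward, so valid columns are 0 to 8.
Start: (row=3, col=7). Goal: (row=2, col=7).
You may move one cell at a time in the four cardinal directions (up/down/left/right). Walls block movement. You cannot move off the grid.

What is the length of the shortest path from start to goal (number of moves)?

Answer: Shortest path length: 1

Derivation:
BFS from (row=3, col=7) until reaching (row=2, col=7):
  Distance 0: (row=3, col=7)
  Distance 1: (row=2, col=7), (row=3, col=6), (row=3, col=8)  <- goal reached here
One shortest path (1 moves): (row=3, col=7) -> (row=2, col=7)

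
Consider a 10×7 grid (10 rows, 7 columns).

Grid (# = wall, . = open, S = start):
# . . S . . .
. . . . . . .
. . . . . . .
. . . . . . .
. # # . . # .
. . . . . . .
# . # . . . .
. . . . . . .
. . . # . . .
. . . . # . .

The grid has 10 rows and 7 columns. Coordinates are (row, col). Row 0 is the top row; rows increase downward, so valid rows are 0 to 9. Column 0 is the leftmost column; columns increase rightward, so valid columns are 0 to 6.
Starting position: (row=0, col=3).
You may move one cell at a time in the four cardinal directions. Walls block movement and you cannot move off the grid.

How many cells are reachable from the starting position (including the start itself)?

BFS flood-fill from (row=0, col=3):
  Distance 0: (row=0, col=3)
  Distance 1: (row=0, col=2), (row=0, col=4), (row=1, col=3)
  Distance 2: (row=0, col=1), (row=0, col=5), (row=1, col=2), (row=1, col=4), (row=2, col=3)
  Distance 3: (row=0, col=6), (row=1, col=1), (row=1, col=5), (row=2, col=2), (row=2, col=4), (row=3, col=3)
  Distance 4: (row=1, col=0), (row=1, col=6), (row=2, col=1), (row=2, col=5), (row=3, col=2), (row=3, col=4), (row=4, col=3)
  Distance 5: (row=2, col=0), (row=2, col=6), (row=3, col=1), (row=3, col=5), (row=4, col=4), (row=5, col=3)
  Distance 6: (row=3, col=0), (row=3, col=6), (row=5, col=2), (row=5, col=4), (row=6, col=3)
  Distance 7: (row=4, col=0), (row=4, col=6), (row=5, col=1), (row=5, col=5), (row=6, col=4), (row=7, col=3)
  Distance 8: (row=5, col=0), (row=5, col=6), (row=6, col=1), (row=6, col=5), (row=7, col=2), (row=7, col=4)
  Distance 9: (row=6, col=6), (row=7, col=1), (row=7, col=5), (row=8, col=2), (row=8, col=4)
  Distance 10: (row=7, col=0), (row=7, col=6), (row=8, col=1), (row=8, col=5), (row=9, col=2)
  Distance 11: (row=8, col=0), (row=8, col=6), (row=9, col=1), (row=9, col=3), (row=9, col=5)
  Distance 12: (row=9, col=0), (row=9, col=6)
Total reachable: 62 (grid has 62 open cells total)

Answer: Reachable cells: 62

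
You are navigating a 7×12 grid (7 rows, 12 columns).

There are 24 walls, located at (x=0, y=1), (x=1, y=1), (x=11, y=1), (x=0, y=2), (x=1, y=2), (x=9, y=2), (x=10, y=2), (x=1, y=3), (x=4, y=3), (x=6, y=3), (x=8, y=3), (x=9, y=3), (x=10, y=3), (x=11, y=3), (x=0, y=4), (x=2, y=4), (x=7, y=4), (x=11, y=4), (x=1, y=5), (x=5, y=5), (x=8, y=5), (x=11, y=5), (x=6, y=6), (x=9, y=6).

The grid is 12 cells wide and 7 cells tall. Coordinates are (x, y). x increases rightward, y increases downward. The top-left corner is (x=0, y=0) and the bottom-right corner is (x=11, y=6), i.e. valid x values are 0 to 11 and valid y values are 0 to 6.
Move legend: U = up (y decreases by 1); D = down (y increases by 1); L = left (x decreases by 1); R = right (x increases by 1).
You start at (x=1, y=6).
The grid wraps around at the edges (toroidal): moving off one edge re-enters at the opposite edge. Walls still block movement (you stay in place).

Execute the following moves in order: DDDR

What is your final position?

Answer: Final position: (x=2, y=0)

Derivation:
Start: (x=1, y=6)
  D (down): (x=1, y=6) -> (x=1, y=0)
  D (down): blocked, stay at (x=1, y=0)
  D (down): blocked, stay at (x=1, y=0)
  R (right): (x=1, y=0) -> (x=2, y=0)
Final: (x=2, y=0)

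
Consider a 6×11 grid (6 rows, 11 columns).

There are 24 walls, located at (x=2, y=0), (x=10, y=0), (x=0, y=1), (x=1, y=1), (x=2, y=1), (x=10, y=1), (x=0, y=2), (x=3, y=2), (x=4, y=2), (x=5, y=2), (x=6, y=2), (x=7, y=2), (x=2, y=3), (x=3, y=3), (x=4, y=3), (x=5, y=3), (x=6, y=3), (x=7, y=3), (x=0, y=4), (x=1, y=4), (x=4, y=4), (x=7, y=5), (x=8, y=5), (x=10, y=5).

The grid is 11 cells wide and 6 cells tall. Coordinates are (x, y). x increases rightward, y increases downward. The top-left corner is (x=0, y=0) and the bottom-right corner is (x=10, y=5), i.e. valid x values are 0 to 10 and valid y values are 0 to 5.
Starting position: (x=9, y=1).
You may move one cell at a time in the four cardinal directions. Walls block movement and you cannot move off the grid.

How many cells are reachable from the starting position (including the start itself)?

Answer: Reachable cells: 36

Derivation:
BFS flood-fill from (x=9, y=1):
  Distance 0: (x=9, y=1)
  Distance 1: (x=9, y=0), (x=8, y=1), (x=9, y=2)
  Distance 2: (x=8, y=0), (x=7, y=1), (x=8, y=2), (x=10, y=2), (x=9, y=3)
  Distance 3: (x=7, y=0), (x=6, y=1), (x=8, y=3), (x=10, y=3), (x=9, y=4)
  Distance 4: (x=6, y=0), (x=5, y=1), (x=8, y=4), (x=10, y=4), (x=9, y=5)
  Distance 5: (x=5, y=0), (x=4, y=1), (x=7, y=4)
  Distance 6: (x=4, y=0), (x=3, y=1), (x=6, y=4)
  Distance 7: (x=3, y=0), (x=5, y=4), (x=6, y=5)
  Distance 8: (x=5, y=5)
  Distance 9: (x=4, y=5)
  Distance 10: (x=3, y=5)
  Distance 11: (x=3, y=4), (x=2, y=5)
  Distance 12: (x=2, y=4), (x=1, y=5)
  Distance 13: (x=0, y=5)
Total reachable: 36 (grid has 42 open cells total)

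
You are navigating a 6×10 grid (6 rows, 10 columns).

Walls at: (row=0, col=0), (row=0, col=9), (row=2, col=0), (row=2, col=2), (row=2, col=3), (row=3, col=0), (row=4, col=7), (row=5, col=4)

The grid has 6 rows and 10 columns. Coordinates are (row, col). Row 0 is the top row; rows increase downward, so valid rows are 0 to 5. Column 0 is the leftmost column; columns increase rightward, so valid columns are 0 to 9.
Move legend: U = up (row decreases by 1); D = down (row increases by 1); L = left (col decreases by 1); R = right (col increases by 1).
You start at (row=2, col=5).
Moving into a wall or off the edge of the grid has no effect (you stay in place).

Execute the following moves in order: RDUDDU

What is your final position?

Answer: Final position: (row=3, col=6)

Derivation:
Start: (row=2, col=5)
  R (right): (row=2, col=5) -> (row=2, col=6)
  D (down): (row=2, col=6) -> (row=3, col=6)
  U (up): (row=3, col=6) -> (row=2, col=6)
  D (down): (row=2, col=6) -> (row=3, col=6)
  D (down): (row=3, col=6) -> (row=4, col=6)
  U (up): (row=4, col=6) -> (row=3, col=6)
Final: (row=3, col=6)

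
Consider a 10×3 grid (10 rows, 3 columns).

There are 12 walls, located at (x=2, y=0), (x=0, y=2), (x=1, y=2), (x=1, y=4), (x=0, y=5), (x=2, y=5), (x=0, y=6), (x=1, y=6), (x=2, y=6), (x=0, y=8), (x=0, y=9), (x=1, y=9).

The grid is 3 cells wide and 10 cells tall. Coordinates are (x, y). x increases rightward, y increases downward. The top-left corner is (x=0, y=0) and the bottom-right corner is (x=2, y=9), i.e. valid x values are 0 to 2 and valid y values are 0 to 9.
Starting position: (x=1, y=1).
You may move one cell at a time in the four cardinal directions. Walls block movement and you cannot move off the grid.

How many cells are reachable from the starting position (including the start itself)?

Answer: Reachable cells: 11

Derivation:
BFS flood-fill from (x=1, y=1):
  Distance 0: (x=1, y=1)
  Distance 1: (x=1, y=0), (x=0, y=1), (x=2, y=1)
  Distance 2: (x=0, y=0), (x=2, y=2)
  Distance 3: (x=2, y=3)
  Distance 4: (x=1, y=3), (x=2, y=4)
  Distance 5: (x=0, y=3)
  Distance 6: (x=0, y=4)
Total reachable: 11 (grid has 18 open cells total)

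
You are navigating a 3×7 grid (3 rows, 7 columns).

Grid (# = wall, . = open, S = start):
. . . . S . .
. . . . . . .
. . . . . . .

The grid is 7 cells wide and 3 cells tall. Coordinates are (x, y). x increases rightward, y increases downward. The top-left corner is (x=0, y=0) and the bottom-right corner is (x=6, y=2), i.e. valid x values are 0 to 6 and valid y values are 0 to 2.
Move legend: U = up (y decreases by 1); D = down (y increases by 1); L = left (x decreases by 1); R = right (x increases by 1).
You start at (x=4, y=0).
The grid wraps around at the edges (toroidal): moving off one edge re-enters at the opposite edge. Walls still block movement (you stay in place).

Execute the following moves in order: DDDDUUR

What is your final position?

Start: (x=4, y=0)
  D (down): (x=4, y=0) -> (x=4, y=1)
  D (down): (x=4, y=1) -> (x=4, y=2)
  D (down): (x=4, y=2) -> (x=4, y=0)
  D (down): (x=4, y=0) -> (x=4, y=1)
  U (up): (x=4, y=1) -> (x=4, y=0)
  U (up): (x=4, y=0) -> (x=4, y=2)
  R (right): (x=4, y=2) -> (x=5, y=2)
Final: (x=5, y=2)

Answer: Final position: (x=5, y=2)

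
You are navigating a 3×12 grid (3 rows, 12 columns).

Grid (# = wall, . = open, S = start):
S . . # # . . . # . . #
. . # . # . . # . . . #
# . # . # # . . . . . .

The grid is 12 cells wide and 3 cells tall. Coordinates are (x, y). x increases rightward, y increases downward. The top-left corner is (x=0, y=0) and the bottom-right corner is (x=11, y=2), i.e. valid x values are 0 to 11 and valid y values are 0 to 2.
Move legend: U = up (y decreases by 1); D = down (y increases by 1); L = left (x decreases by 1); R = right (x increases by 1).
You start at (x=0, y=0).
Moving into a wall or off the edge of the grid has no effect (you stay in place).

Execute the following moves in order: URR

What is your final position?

Answer: Final position: (x=2, y=0)

Derivation:
Start: (x=0, y=0)
  U (up): blocked, stay at (x=0, y=0)
  R (right): (x=0, y=0) -> (x=1, y=0)
  R (right): (x=1, y=0) -> (x=2, y=0)
Final: (x=2, y=0)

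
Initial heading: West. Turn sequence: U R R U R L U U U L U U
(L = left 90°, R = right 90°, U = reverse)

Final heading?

Answer: Final heading: South

Derivation:
Start: West
  U (U-turn (180°)) -> East
  R (right (90° clockwise)) -> South
  R (right (90° clockwise)) -> West
  U (U-turn (180°)) -> East
  R (right (90° clockwise)) -> South
  L (left (90° counter-clockwise)) -> East
  U (U-turn (180°)) -> West
  U (U-turn (180°)) -> East
  U (U-turn (180°)) -> West
  L (left (90° counter-clockwise)) -> South
  U (U-turn (180°)) -> North
  U (U-turn (180°)) -> South
Final: South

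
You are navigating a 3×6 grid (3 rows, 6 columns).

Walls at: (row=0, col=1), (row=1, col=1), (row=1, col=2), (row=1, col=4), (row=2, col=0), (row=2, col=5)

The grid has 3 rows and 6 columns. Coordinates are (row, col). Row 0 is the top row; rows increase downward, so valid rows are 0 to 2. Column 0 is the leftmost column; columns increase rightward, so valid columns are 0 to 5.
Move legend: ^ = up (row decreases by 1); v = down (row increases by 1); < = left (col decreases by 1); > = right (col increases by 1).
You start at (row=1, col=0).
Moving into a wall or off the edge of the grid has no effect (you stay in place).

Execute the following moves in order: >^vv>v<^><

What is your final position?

Start: (row=1, col=0)
  > (right): blocked, stay at (row=1, col=0)
  ^ (up): (row=1, col=0) -> (row=0, col=0)
  v (down): (row=0, col=0) -> (row=1, col=0)
  v (down): blocked, stay at (row=1, col=0)
  > (right): blocked, stay at (row=1, col=0)
  v (down): blocked, stay at (row=1, col=0)
  < (left): blocked, stay at (row=1, col=0)
  ^ (up): (row=1, col=0) -> (row=0, col=0)
  > (right): blocked, stay at (row=0, col=0)
  < (left): blocked, stay at (row=0, col=0)
Final: (row=0, col=0)

Answer: Final position: (row=0, col=0)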